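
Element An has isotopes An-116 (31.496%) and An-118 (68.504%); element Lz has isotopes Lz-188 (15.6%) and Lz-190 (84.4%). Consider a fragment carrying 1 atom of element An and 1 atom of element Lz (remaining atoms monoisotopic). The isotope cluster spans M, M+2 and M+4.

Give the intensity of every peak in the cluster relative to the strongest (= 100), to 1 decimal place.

Element An pattern (n=1): 0.31496 : 0.68504
Element Lz pattern (n=1): 0.1560 : 0.8440
Convolve the two distributions (both contribute in 2-u steps):
  M: 0.31496×0.1560 = 0.049134
  M+2: 0.31496×0.8440 + 0.68504×0.1560 = 0.372692
  M+4: 0.68504×0.8440 = 0.578174
Scale to base peak (0.578174) = 100: 8.5 : 64.5 : 100.0

8.5 : 64.5 : 100.0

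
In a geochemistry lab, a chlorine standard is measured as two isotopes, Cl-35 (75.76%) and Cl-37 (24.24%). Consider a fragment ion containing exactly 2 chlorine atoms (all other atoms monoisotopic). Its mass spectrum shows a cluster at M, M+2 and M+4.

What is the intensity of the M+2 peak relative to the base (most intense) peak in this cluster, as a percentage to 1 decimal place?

Term probabilities: M 0.5740, M+2 0.3673, M+4 0.0588. Base peak = M.
P(M) = C(2,0) × 0.7576^2 × 0.2424^0 = 1 × 0.57395776 × 1.0000 = 0.573958 (base)
P(M+2) = C(2,1) × 0.7576^1 × 0.2424^1 = 2 × 0.7576 × 0.2424 = 0.367284
Relative intensity = 0.367284 / 0.573958 × 100 = 64.0

64.0%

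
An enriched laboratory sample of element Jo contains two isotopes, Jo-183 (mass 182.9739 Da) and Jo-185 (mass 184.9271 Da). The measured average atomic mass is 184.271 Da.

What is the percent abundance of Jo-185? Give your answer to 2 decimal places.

With x = fraction of Jo-183 (so Jo-185 is 1 − x):
182.9739·x + 184.9271·(1 − x) = 184.271
(182.9739 − 184.9271)·x = 184.271 − 184.9271
x = -0.6561 / -1.9532 = 0.33591 → 33.59% Jo-183, 66.41% Jo-185.

66.41%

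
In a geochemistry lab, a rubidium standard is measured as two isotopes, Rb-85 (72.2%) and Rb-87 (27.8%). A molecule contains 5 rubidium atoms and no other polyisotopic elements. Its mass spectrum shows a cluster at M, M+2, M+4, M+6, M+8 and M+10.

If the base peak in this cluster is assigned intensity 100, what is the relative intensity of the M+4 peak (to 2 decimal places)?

77.01

(0.722 + 0.278)^5 gives M 0.1962, M+2 0.3777, M+4 0.2909, M+6 0.1120, M+8 0.0216, M+10 0.0017; the largest is M+2.
P(M+2) = C(5,1) × 0.722^4 × 0.278^1 = 5 × 0.27173701 × 0.2780 = 0.377714 (base)
P(M+4) = C(5,2) × 0.722^3 × 0.278^2 = 10 × 0.37636705 × 0.077284 = 0.290872
Relative intensity = 0.290872 / 0.377714 × 100 = 77.01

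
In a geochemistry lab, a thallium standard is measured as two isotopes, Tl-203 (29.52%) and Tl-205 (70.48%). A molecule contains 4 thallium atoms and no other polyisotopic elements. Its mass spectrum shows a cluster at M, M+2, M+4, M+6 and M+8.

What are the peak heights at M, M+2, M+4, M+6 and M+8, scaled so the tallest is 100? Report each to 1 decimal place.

The 4 Tl atoms are independent, so intensities follow the terms of (0.2952 + 0.7048)^4.
P(M) = 0.2952^4 = 0.007594
P(M+2) = 4 × 0.2952^3 × 0.7048^1 = 0.072523
P(M+4) = 6 × 0.2952^2 × 0.7048^2 = 0.259726
P(M+6) = 4 × 0.2952^1 × 0.7048^3 = 0.413403
P(M+8) = 0.7048^4 = 0.246754
The M+6 peak is largest (0.413403); scaling to 100 gives 1.8 : 17.5 : 62.8 : 100.0 : 59.7.

1.8 : 17.5 : 62.8 : 100.0 : 59.7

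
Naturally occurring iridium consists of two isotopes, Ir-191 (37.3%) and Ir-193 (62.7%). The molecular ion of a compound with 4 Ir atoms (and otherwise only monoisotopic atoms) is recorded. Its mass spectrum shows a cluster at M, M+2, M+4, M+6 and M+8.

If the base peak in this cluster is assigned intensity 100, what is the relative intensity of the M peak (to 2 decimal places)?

Term probabilities: M 0.0194, M+2 0.1302, M+4 0.3282, M+6 0.3678, M+8 0.1546. Base peak = M+6.
P(M+6) = C(4,3) × 0.373^1 × 0.627^3 = 4 × 0.3730 × 0.24649188 = 0.367766 (base)
P(M) = C(4,0) × 0.373^4 × 0.627^0 = 1 × 0.01935688 × 1.0000 = 0.019357
Relative intensity = 0.019357 / 0.367766 × 100 = 5.26

5.26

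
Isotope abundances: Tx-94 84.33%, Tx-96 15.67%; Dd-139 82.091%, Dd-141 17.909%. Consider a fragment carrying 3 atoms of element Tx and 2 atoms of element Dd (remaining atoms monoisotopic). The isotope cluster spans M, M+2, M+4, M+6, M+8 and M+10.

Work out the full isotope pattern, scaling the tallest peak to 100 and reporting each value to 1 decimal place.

100.0 : 99.4 : 39.4 : 7.8 : 0.8 : 0.0

Element Tx pattern (n=3): 0.59971692 : 0.33431391 : 0.06212142 : 0.00384775
Element Dd pattern (n=2): 0.67389323 : 0.29403354 : 0.03207323
Convolve the two distributions (both contribute in 2-u steps):
  M: 0.59971692×0.67389323 = 0.404145
  M+2: 0.59971692×0.29403354 + 0.33431391×0.67389323 = 0.401629
  M+4: 0.59971692×0.03207323 + 0.33431391×0.29403354 + 0.06212142×0.67389323 = 0.159398
  M+6: 0.33431391×0.03207323 + 0.06212142×0.29403354 + 0.00384775×0.67389323 = 0.031581
  M+8: 0.06212142×0.03207323 + 0.00384775×0.29403354 = 0.003124
  M+10: 0.00384775×0.03207323 = 0.000123
Scale to base peak (0.404145) = 100: 100.0 : 99.4 : 39.4 : 7.8 : 0.8 : 0.0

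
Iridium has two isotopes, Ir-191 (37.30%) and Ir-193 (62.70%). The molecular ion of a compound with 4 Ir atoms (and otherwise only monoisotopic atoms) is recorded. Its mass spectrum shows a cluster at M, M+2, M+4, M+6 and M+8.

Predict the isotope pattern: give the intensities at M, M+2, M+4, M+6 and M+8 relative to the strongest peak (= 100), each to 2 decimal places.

5.26 : 35.39 : 89.23 : 100.00 : 42.02

Expanding (0.3730 + 0.6270)^4:
P(M) = 0.3730^4 = 0.019357
P(M+2) = 4 × 0.3730^3 × 0.6270^1 = 0.130153
P(M+4) = 6 × 0.3730^2 × 0.6270^2 = 0.328174
P(M+6) = 4 × 0.3730^1 × 0.6270^3 = 0.367766
P(M+8) = 0.6270^4 = 0.154550
The M+6 peak is largest (0.367766); scaling to 100 gives 5.26 : 35.39 : 89.23 : 100.00 : 42.02.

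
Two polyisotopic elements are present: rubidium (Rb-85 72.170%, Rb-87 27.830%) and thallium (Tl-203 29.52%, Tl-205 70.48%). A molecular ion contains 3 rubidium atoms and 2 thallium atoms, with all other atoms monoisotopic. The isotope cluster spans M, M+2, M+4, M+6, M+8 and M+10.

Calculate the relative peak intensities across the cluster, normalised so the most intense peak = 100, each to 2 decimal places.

Rubidium pattern (n=3): 0.37589809 : 0.43485841 : 0.16768892 : 0.02155458
Thallium pattern (n=2): 0.08714304 : 0.41611392 : 0.49674304
Convolve the two distributions (both contribute in 2-u steps):
  M: 0.37589809×0.08714304 = 0.032757
  M+2: 0.37589809×0.41611392 + 0.43485841×0.08714304 = 0.194311
  M+4: 0.37589809×0.49674304 + 0.43485841×0.41611392 + 0.16768892×0.08714304 = 0.382288
  M+6: 0.43485841×0.49674304 + 0.16768892×0.41611392 + 0.02155458×0.08714304 = 0.287669
  M+8: 0.16768892×0.49674304 + 0.02155458×0.41611392 = 0.092267
  M+10: 0.02155458×0.49674304 = 0.010707
Scale to base peak (0.382288) = 100: 8.57 : 50.83 : 100.00 : 75.25 : 24.14 : 2.80

8.57 : 50.83 : 100.00 : 75.25 : 24.14 : 2.80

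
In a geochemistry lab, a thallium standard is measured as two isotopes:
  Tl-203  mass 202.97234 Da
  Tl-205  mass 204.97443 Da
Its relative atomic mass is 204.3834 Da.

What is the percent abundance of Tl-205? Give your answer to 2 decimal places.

Writing the weighted mean with unknown fraction x of Tl-203:
202.97234·x + 204.97443·(1 − x) = 204.3834
(202.97234 − 204.97443)·x = 204.3834 − 204.97443
x = -0.59103 / -2.00209 = 0.29521 → 29.52% Tl-203, 70.48% Tl-205.

70.48%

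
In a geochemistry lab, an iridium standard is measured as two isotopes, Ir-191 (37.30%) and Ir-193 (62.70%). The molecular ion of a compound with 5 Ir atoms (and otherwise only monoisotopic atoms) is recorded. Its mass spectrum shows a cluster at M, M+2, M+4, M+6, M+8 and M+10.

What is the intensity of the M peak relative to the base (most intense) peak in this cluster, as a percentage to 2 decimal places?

Binomial terms of (0.3730 + 0.6270)^5: M 0.0072, M+2 0.0607, M+4 0.2040, M+6 0.3429, M+8 0.2882, M+10 0.0969 → M+6 is the base peak.
P(M+6) = C(5,3) × 0.3730^2 × 0.6270^3 = 10 × 0.139129 × 0.24649188 = 0.342942 (base)
P(M) = C(5,0) × 0.3730^5 × 0.6270^0 = 1 × 0.00722012 × 1.0000 = 0.007220
Relative intensity = 0.007220 / 0.342942 × 100 = 2.11

2.11%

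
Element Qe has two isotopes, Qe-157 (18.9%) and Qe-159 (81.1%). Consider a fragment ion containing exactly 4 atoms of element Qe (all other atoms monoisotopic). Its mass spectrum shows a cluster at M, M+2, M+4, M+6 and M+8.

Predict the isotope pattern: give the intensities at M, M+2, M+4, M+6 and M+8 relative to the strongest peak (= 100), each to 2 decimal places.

0.29 : 5.06 : 32.59 : 93.22 : 100.00

Each Qe atom is independently Qe-157 (p = 0.189) or Qe-159 (q = 0.811); the cluster is the binomial expansion (p + q)^4.
P(M) = 0.189^4 = 0.001276
P(M+2) = 4 × 0.189^3 × 0.811^1 = 0.021901
P(M+4) = 6 × 0.189^2 × 0.811^2 = 0.140967
P(M+6) = 4 × 0.189^1 × 0.811^3 = 0.403259
P(M+8) = 0.811^4 = 0.432597
The M+8 peak is largest (0.432597); scaling to 100 gives 0.29 : 5.06 : 32.59 : 93.22 : 100.00.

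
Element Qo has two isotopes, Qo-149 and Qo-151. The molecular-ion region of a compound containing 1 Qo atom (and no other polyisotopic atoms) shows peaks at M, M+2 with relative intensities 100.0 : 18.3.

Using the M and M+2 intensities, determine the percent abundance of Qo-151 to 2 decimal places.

Let p = fractional abundance of Qo-149. I(M+2)/I(M) = [C(1,1)·p^0·(1−p)] / p^1 = 1·(1−p)/p = 18.3/100.0 = 0.1830
(1−p)/p = 0.1830/1 = 0.1830  ⇒  p = 1/(1 + 0.1830) = 0.8453
Qo-149: 84.53%, Qo-151: 15.47%.

15.47%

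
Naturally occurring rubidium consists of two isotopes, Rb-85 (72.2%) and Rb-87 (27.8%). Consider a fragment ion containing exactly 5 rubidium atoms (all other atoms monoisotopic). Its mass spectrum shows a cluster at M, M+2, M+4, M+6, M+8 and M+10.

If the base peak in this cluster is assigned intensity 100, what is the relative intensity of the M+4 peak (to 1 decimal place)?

77.0

Binomial terms of (0.722 + 0.278)^5: M 0.1962, M+2 0.3777, M+4 0.2909, M+6 0.1120, M+8 0.0216, M+10 0.0017 → M+2 is the base peak.
P(M+2) = C(5,1) × 0.722^4 × 0.278^1 = 5 × 0.27173701 × 0.2780 = 0.377714 (base)
P(M+4) = C(5,2) × 0.722^3 × 0.278^2 = 10 × 0.37636705 × 0.077284 = 0.290872
Relative intensity = 0.290872 / 0.377714 × 100 = 77.0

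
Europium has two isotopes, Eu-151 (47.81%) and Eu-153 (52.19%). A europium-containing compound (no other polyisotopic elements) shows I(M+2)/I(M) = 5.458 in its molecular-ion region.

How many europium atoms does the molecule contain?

5

For n independent Eu atoms, I(M+2)/I(M) = n · (abundance Eu-153) / (abundance Eu-151) = n · 0.5219/0.4781.
n = 5.458 × 0.4781/0.5219 = 5.00 ≈ 5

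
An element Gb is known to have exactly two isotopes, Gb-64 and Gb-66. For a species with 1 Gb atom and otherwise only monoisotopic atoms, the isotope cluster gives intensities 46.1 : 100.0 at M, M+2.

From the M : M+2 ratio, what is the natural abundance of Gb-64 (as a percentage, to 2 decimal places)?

Write p for the Gb-64 fraction. I(M+2)/I(M) = [C(1,1)·p^0·(1−p)] / p^1 = 1·(1−p)/p = 100.0/46.1 = 2.1692
(1−p)/p = 2.1692/1 = 2.1692  ⇒  p = 1/(1 + 2.1692) = 0.3155
Gb-64: 31.55%, Gb-66: 68.45%.

31.55%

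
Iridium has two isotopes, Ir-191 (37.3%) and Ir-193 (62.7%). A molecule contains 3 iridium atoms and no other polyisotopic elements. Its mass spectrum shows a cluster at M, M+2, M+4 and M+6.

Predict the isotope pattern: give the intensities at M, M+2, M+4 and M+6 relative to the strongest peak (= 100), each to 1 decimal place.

The 3 Ir atoms are independent, so intensities follow the terms of (0.373 + 0.627)^3.
P(M) = 0.373^3 = 0.051895
P(M+2) = 3 × 0.373^2 × 0.627^1 = 0.261702
P(M+4) = 3 × 0.373^1 × 0.627^2 = 0.439911
P(M+6) = 0.627^3 = 0.246492
The M+4 peak is largest (0.439911); scaling to 100 gives 11.8 : 59.5 : 100.0 : 56.0.

11.8 : 59.5 : 100.0 : 56.0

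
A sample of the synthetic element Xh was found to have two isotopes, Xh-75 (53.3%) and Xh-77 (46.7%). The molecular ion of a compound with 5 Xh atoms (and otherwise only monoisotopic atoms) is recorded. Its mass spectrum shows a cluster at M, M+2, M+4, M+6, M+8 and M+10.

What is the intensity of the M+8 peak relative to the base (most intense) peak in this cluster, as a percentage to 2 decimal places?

(0.533 + 0.467)^5 gives M 0.0430, M+2 0.1884, M+4 0.3302, M+6 0.2893, M+8 0.1268, M+10 0.0222; the largest is M+4.
P(M+4) = C(5,2) × 0.533^3 × 0.467^2 = 10 × 0.15141944 × 0.218089 = 0.330229 (base)
P(M+8) = C(5,4) × 0.533^1 × 0.467^4 = 5 × 0.5330 × 0.04756281 = 0.126755
Relative intensity = 0.126755 / 0.330229 × 100 = 38.38

38.38%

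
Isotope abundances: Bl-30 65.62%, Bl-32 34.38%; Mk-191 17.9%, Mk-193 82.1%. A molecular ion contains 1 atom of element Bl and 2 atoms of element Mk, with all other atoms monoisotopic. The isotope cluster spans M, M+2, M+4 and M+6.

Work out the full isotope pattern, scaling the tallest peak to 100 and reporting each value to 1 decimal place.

3.9 : 37.5 : 100.0 : 42.6

Element Bl pattern (n=1): 0.6562 : 0.3438
Element Mk pattern (n=2): 0.032041 : 0.293918 : 0.674041
Convolve the two distributions (both contribute in 2-u steps):
  M: 0.6562×0.032041 = 0.021025
  M+2: 0.6562×0.293918 + 0.3438×0.032041 = 0.203885
  M+4: 0.6562×0.674041 + 0.3438×0.293918 = 0.543355
  M+6: 0.3438×0.674041 = 0.231735
Scale to base peak (0.543355) = 100: 3.9 : 37.5 : 100.0 : 42.6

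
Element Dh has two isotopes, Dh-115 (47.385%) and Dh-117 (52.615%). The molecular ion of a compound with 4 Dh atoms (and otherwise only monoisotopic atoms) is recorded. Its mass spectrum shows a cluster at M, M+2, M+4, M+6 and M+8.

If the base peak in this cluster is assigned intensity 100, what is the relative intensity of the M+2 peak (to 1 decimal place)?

Binomial terms of (0.47385 + 0.52615)^4: M 0.0504, M+2 0.2239, M+4 0.3730, M+6 0.2761, M+8 0.0766 → M+4 is the base peak.
P(M+4) = C(4,2) × 0.47385^2 × 0.52615^2 = 6 × 0.22453382 × 0.27683382 = 0.372951 (base)
P(M+2) = C(4,1) × 0.47385^3 × 0.52615^1 = 4 × 0.10639535 × 0.52615 = 0.223920
Relative intensity = 0.223920 / 0.372951 × 100 = 60.0

60.0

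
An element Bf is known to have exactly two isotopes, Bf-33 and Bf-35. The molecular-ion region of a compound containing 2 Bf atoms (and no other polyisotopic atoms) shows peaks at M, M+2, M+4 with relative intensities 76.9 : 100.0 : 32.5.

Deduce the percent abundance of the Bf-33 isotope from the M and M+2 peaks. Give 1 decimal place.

60.6%

Let p = fractional abundance of Bf-33. I(M+2)/I(M) = [C(2,1)·p^1·(1−p)] / p^2 = 2·(1−p)/p = 100.0/76.9 = 1.3004
(1−p)/p = 1.3004/2 = 0.6502  ⇒  p = 1/(1 + 0.6502) = 0.6060
Bf-33: 60.6%, Bf-35: 39.4%.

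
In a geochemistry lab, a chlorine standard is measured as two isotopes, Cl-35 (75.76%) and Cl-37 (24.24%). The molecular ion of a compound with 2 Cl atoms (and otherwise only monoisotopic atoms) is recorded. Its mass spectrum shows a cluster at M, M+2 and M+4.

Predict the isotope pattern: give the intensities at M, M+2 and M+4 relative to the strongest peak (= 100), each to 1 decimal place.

100.0 : 64.0 : 10.2

Expanding (0.7576 + 0.2424)^2:
P(M) = 0.7576^2 = 0.573958
P(M+2) = 2 × 0.7576^1 × 0.2424^1 = 0.367284
P(M+4) = 0.2424^2 = 0.058758
The M peak is largest (0.573958); scaling to 100 gives 100.0 : 64.0 : 10.2.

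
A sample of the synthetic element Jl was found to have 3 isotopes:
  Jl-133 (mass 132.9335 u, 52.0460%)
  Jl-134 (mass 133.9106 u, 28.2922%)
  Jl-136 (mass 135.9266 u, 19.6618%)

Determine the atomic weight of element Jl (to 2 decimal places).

133.80 u

Weight each isotope mass by its fractional abundance: 0.520460 × 132.9335 + 0.282922 × 133.9106 + 0.196618 × 135.9266
= 69.18657 + 37.88625 + 26.72562 = 133.79844 u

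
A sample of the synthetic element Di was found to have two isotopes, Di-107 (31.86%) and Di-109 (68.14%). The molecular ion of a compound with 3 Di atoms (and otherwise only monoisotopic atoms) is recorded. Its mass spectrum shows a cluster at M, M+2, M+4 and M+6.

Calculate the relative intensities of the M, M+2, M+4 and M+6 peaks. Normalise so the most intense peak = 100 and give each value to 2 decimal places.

7.29 : 46.76 : 100.00 : 71.29

Each Di atom is independently Di-107 (p = 0.3186) or Di-109 (q = 0.6814); the cluster is the binomial expansion (p + q)^3.
P(M) = 0.3186^3 = 0.032340
P(M+2) = 3 × 0.3186^2 × 0.6814^1 = 0.207498
P(M+4) = 3 × 0.3186^1 × 0.6814^2 = 0.443784
P(M+6) = 0.6814^3 = 0.316378
The M+4 peak is largest (0.443784); scaling to 100 gives 7.29 : 46.76 : 100.00 : 71.29.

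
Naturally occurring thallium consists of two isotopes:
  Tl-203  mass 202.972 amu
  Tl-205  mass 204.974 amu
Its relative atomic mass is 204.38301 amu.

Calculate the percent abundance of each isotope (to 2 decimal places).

Tl-203: 29.52%, Tl-205: 70.48%

Let x be the fractional abundance of Tl-203; then Tl-205 has abundance 1 − x.
202.972·x + 204.974·(1 − x) = 204.38301
(202.972 − 204.974)·x = 204.38301 − 204.974
x = -0.59099 / -2.002 = 0.29520 → 29.52% Tl-203, 70.48% Tl-205.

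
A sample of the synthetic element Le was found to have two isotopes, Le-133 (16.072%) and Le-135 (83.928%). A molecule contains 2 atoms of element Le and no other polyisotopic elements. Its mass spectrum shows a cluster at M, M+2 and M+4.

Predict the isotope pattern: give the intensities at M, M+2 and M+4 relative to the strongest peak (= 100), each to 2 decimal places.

Each Le atom is independently Le-133 (p = 0.16072) or Le-135 (q = 0.83928); the cluster is the binomial expansion (p + q)^2.
P(M) = 0.16072^2 = 0.025831
P(M+2) = 2 × 0.16072^1 × 0.83928^1 = 0.269778
P(M+4) = 0.83928^2 = 0.704391
The M+4 peak is largest (0.704391); scaling to 100 gives 3.67 : 38.30 : 100.00.

3.67 : 38.30 : 100.00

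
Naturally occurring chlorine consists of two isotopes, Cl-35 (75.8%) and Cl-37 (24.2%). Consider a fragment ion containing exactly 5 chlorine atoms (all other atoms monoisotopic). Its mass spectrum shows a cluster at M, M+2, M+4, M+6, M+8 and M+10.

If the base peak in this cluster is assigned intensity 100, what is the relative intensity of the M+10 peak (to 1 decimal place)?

0.2

(0.758 + 0.242)^5 gives M 0.2502, M+2 0.3994, M+4 0.2551, M+6 0.0814, M+8 0.0130, M+10 0.0008; the largest is M+2.
P(M+2) = C(5,1) × 0.758^4 × 0.242^1 = 5 × 0.33012379 × 0.2420 = 0.399450 (base)
P(M+10) = C(5,5) × 0.758^0 × 0.242^5 = 1 × 1.0000 × 0.00083 = 0.000830
Relative intensity = 0.000830 / 0.399450 × 100 = 0.2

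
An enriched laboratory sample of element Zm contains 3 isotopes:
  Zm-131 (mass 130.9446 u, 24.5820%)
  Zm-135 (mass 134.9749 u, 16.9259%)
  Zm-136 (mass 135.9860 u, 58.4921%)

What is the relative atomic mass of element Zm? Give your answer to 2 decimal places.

134.58 u

The abundance-weighted mean is 0.245820 × 130.9446 + 0.169259 × 134.9749 + 0.584921 × 135.9860
= 32.18880 + 22.84572 + 79.54107 = 134.57559 u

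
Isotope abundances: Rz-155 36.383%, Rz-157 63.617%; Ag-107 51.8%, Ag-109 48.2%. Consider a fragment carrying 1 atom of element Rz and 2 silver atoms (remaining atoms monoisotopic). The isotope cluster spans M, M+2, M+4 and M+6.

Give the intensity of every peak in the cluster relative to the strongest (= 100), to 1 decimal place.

Element Rz pattern (n=1): 0.36383 : 0.63617
Silver pattern (n=2): 0.268324 : 0.499352 : 0.232324
Convolve the two distributions (both contribute in 2-u steps):
  M: 0.36383×0.268324 = 0.097624
  M+2: 0.36383×0.499352 + 0.63617×0.268324 = 0.352379
  M+4: 0.36383×0.232324 + 0.63617×0.499352 = 0.402199
  M+6: 0.63617×0.232324 = 0.147798
Scale to base peak (0.402199) = 100: 24.3 : 87.6 : 100.0 : 36.7

24.3 : 87.6 : 100.0 : 36.7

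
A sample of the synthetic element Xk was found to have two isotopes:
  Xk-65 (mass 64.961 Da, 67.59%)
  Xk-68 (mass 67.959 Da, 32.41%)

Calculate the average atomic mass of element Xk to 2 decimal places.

65.93 Da

Weight each isotope mass by its fractional abundance: 0.6759 × 64.961 + 0.3241 × 67.959
= 43.9071 + 22.0255 = 65.9326 Da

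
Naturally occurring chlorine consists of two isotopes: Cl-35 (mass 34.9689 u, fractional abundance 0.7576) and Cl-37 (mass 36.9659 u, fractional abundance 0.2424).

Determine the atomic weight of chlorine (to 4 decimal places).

Average mass = Σ (abundance × isotope mass) = 0.7576 × 34.9689 + 0.2424 × 36.9659
= 26.49244 + 8.96053 = 35.45297 u

35.4530 u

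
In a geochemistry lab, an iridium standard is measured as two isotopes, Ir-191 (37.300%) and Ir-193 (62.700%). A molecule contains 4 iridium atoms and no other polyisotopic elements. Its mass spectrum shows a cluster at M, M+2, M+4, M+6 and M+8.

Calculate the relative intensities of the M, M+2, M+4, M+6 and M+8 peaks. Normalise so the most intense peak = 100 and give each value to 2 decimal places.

5.26 : 35.39 : 89.23 : 100.00 : 42.02

Expanding (0.37300 + 0.62700)^4:
P(M) = 0.37300^4 = 0.019357
P(M+2) = 4 × 0.37300^3 × 0.62700^1 = 0.130153
P(M+4) = 6 × 0.37300^2 × 0.62700^2 = 0.328174
P(M+6) = 4 × 0.37300^1 × 0.62700^3 = 0.367766
P(M+8) = 0.62700^4 = 0.154550
The M+6 peak is largest (0.367766); scaling to 100 gives 5.26 : 35.39 : 89.23 : 100.00 : 42.02.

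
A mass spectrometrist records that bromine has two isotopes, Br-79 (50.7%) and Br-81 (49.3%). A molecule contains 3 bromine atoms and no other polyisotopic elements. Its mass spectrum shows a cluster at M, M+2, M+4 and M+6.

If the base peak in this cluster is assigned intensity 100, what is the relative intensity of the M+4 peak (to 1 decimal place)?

Term probabilities: M 0.1303, M+2 0.3802, M+4 0.3697, M+6 0.1198. Base peak = M+2.
P(M+2) = C(3,1) × 0.507^2 × 0.493^1 = 3 × 0.257049 × 0.4930 = 0.380175 (base)
P(M+4) = C(3,2) × 0.507^1 × 0.493^2 = 3 × 0.5070 × 0.243049 = 0.369678
Relative intensity = 0.369678 / 0.380175 × 100 = 97.2

97.2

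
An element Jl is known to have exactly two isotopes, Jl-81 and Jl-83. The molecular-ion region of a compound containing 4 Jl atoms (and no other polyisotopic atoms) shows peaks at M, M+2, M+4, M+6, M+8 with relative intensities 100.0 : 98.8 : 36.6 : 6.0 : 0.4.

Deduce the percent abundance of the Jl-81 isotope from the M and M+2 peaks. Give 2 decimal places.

80.19%

Let p = fractional abundance of Jl-81. I(M+2)/I(M) = [C(4,1)·p^3·(1−p)] / p^4 = 4·(1−p)/p = 98.8/100.0 = 0.9880
(1−p)/p = 0.9880/4 = 0.2470  ⇒  p = 1/(1 + 0.2470) = 0.8019
Jl-81: 80.19%, Jl-83: 19.81%.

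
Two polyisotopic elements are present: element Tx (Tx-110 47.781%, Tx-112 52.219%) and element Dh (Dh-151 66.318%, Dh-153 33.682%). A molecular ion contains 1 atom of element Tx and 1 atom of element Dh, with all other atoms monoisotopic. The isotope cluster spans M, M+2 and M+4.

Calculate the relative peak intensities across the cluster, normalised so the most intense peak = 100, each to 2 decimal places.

Element Tx pattern (n=1): 0.47781 : 0.52219
Element Dh pattern (n=1): 0.66318 : 0.33682
Convolve the two distributions (both contribute in 2-u steps):
  M: 0.47781×0.66318 = 0.316874
  M+2: 0.47781×0.33682 + 0.52219×0.66318 = 0.507242
  M+4: 0.52219×0.33682 = 0.175884
Scale to base peak (0.507242) = 100: 62.47 : 100.00 : 34.67

62.47 : 100.00 : 34.67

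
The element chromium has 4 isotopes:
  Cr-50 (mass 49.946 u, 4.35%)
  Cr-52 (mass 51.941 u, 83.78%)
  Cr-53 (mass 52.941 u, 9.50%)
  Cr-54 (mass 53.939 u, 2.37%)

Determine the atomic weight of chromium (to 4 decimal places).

51.9966 u

Ar = Σ fᵢ·mᵢ = 0.0435 × 49.946 + 0.8378 × 51.941 + 0.0950 × 52.941 + 0.0237 × 53.939
= 2.17265 + 43.51617 + 5.02940 + 1.27835 = 51.99657 u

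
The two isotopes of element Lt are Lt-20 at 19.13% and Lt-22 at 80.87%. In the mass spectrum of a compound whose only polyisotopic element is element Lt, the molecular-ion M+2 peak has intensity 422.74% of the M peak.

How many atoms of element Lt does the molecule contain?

The M+2/M ratio from n Lt atoms is n · q/p = n · 0.8087/0.1913.
n = 4.2274 × 0.1913/0.8087 = 1.00 ≈ 1

1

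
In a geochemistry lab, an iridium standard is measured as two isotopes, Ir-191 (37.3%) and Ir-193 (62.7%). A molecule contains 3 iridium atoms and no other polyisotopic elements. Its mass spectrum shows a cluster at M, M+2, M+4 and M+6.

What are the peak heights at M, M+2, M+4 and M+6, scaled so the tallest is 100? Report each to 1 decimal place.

Each Ir atom is independently Ir-191 (p = 0.373) or Ir-193 (q = 0.627); the cluster is the binomial expansion (p + q)^3.
P(M) = 0.373^3 = 0.051895
P(M+2) = 3 × 0.373^2 × 0.627^1 = 0.261702
P(M+4) = 3 × 0.373^1 × 0.627^2 = 0.439911
P(M+6) = 0.627^3 = 0.246492
The M+4 peak is largest (0.439911); scaling to 100 gives 11.8 : 59.5 : 100.0 : 56.0.

11.8 : 59.5 : 100.0 : 56.0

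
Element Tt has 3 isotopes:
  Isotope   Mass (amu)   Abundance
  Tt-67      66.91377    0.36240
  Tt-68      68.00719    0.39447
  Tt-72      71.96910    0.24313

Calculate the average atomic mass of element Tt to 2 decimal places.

Average mass = Σ (abundance × isotope mass) = 0.36240 × 66.91377 + 0.39447 × 68.00719 + 0.24313 × 71.96910
= 24.249550 + 26.826796 + 17.497847 = 68.574193 amu

68.57 amu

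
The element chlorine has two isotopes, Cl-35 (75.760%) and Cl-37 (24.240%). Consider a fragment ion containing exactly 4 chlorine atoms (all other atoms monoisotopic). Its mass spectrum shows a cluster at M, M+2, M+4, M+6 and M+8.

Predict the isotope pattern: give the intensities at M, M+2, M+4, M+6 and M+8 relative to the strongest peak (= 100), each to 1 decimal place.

78.1 : 100.0 : 48.0 : 10.2 : 0.8

Expanding (0.75760 + 0.24240)^4:
P(M) = 0.75760^4 = 0.329428
P(M+2) = 4 × 0.75760^3 × 0.24240^1 = 0.421612
P(M+4) = 6 × 0.75760^2 × 0.24240^2 = 0.202347
P(M+6) = 4 × 0.75760^1 × 0.24240^3 = 0.043162
P(M+8) = 0.24240^4 = 0.003452
The M+2 peak is largest (0.421612); scaling to 100 gives 78.1 : 100.0 : 48.0 : 10.2 : 0.8.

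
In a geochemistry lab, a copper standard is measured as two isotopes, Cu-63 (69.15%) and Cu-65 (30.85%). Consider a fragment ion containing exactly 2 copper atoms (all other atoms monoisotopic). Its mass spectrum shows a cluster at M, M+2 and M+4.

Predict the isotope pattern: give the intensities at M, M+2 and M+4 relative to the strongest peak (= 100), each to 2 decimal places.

100.00 : 89.23 : 19.90

The 2 Cu atoms are independent, so intensities follow the terms of (0.6915 + 0.3085)^2.
P(M) = 0.6915^2 = 0.478172
P(M+2) = 2 × 0.6915^1 × 0.3085^1 = 0.426656
P(M+4) = 0.3085^2 = 0.095172
The M peak is largest (0.478172); scaling to 100 gives 100.00 : 89.23 : 19.90.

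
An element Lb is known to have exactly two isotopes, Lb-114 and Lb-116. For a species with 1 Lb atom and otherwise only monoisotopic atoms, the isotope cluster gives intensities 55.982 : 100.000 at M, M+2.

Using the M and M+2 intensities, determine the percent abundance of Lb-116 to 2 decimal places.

If p is the fraction of Lb that is Lb-114, then I(M+2)/I(M) = [C(1,1)·p^0·(1−p)] / p^1 = 1·(1−p)/p = 100.000/55.982 = 1.7863
(1−p)/p = 1.7863/1 = 1.7863  ⇒  p = 1/(1 + 1.7863) = 0.3589
Lb-114: 35.89%, Lb-116: 64.11%.

64.11%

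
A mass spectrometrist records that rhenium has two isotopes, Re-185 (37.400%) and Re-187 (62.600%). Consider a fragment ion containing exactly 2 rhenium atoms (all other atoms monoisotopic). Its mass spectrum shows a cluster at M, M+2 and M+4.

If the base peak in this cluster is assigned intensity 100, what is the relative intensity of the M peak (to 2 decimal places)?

29.87

Term probabilities: M 0.1399, M+2 0.4682, M+4 0.3919. Base peak = M+2.
P(M+2) = C(2,1) × 0.37400^1 × 0.62600^1 = 2 × 0.3740 × 0.6260 = 0.468248 (base)
P(M) = C(2,0) × 0.37400^2 × 0.62600^0 = 1 × 0.139876 × 1.0000 = 0.139876
Relative intensity = 0.139876 / 0.468248 × 100 = 29.87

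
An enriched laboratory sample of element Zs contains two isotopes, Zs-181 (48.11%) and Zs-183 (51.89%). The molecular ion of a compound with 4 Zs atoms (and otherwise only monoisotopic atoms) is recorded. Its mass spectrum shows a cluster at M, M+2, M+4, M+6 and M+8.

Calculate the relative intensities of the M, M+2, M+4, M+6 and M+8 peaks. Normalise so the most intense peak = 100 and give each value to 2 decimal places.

14.33 : 61.81 : 100.00 : 71.90 : 19.39

Each Zs atom is independently Zs-181 (p = 0.4811) or Zs-183 (q = 0.5189); the cluster is the binomial expansion (p + q)^4.
P(M) = 0.4811^4 = 0.053572
P(M+2) = 4 × 0.4811^3 × 0.5189^1 = 0.231126
P(M+4) = 6 × 0.4811^2 × 0.5189^2 = 0.373929
P(M+6) = 4 × 0.4811^1 × 0.5189^3 = 0.268872
P(M+8) = 0.5189^4 = 0.072499
The M+4 peak is largest (0.373929); scaling to 100 gives 14.33 : 61.81 : 100.00 : 71.90 : 19.39.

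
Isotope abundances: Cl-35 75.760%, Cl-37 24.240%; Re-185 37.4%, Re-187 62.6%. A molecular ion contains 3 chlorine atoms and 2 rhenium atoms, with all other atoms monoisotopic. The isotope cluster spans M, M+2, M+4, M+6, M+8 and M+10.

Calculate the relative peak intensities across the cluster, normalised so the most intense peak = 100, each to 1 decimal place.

Chlorine pattern (n=3): 0.4348304 : 0.41738208 : 0.13354464 : 0.01424288
Rhenium pattern (n=2): 0.139876 : 0.468248 : 0.391876
Convolve the two distributions (both contribute in 2-u steps):
  M: 0.4348304×0.139876 = 0.060822
  M+2: 0.4348304×0.468248 + 0.41738208×0.139876 = 0.261990
  M+4: 0.4348304×0.391876 + 0.41738208×0.468248 + 0.13354464×0.139876 = 0.384518
  M+6: 0.41738208×0.391876 + 0.13354464×0.468248 + 0.01424288×0.139876 = 0.228086
  M+8: 0.13354464×0.391876 + 0.01424288×0.468248 = 0.059002
  M+10: 0.01424288×0.391876 = 0.005581
Scale to base peak (0.384518) = 100: 15.8 : 68.1 : 100.0 : 59.3 : 15.3 : 1.5

15.8 : 68.1 : 100.0 : 59.3 : 15.3 : 1.5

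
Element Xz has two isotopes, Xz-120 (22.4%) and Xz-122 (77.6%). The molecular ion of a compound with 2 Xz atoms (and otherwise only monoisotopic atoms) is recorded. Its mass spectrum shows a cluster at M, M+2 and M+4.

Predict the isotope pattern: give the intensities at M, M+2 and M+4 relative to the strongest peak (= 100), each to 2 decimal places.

8.33 : 57.73 : 100.00

The 2 Xz atoms are independent, so intensities follow the terms of (0.224 + 0.776)^2.
P(M) = 0.224^2 = 0.050176
P(M+2) = 2 × 0.224^1 × 0.776^1 = 0.347648
P(M+4) = 0.776^2 = 0.602176
The M+4 peak is largest (0.602176); scaling to 100 gives 8.33 : 57.73 : 100.00.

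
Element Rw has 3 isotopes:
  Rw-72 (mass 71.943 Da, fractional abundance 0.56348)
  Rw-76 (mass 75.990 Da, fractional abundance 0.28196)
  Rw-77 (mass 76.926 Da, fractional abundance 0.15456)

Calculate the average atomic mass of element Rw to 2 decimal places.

Average mass = Σ (abundance × isotope mass) = 0.56348 × 71.943 + 0.28196 × 75.990 + 0.15456 × 76.926
= 40.5384 + 21.4261 + 11.8897 = 73.8542 Da

73.85 Da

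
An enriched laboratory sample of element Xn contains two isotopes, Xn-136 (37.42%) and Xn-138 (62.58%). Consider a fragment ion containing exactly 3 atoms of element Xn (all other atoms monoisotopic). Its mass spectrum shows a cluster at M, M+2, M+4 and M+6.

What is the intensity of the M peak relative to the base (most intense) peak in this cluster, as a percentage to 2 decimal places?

11.92%

(0.3742 + 0.6258)^3 gives M 0.0524, M+2 0.2629, M+4 0.4396, M+6 0.2451; the largest is M+4.
P(M+4) = C(3,2) × 0.3742^1 × 0.6258^2 = 3 × 0.3742 × 0.39162564 = 0.439639 (base)
P(M) = C(3,0) × 0.3742^3 × 0.6258^0 = 1 × 0.05239759 × 1.0000 = 0.052398
Relative intensity = 0.052398 / 0.439639 × 100 = 11.92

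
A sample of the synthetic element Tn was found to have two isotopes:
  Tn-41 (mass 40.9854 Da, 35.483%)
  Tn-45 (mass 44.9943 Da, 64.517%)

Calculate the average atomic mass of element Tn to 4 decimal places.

The abundance-weighted mean is 0.35483 × 40.9854 + 0.64517 × 44.9943
= 14.54285 + 29.02897 = 43.57182 Da

43.5718 Da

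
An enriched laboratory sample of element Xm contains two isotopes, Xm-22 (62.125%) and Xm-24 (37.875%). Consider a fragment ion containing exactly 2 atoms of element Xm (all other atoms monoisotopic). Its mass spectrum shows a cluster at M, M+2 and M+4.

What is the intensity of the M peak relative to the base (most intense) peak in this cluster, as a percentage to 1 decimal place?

Binomial terms of (0.62125 + 0.37875)^2: M 0.3860, M+2 0.4706, M+4 0.1435 → M+2 is the base peak.
P(M+2) = C(2,1) × 0.62125^1 × 0.37875^1 = 2 × 0.62125 × 0.37875 = 0.470597 (base)
P(M) = C(2,0) × 0.62125^2 × 0.37875^0 = 1 × 0.38595156 × 1.0000 = 0.385952
Relative intensity = 0.385952 / 0.470597 × 100 = 82.0

82.0%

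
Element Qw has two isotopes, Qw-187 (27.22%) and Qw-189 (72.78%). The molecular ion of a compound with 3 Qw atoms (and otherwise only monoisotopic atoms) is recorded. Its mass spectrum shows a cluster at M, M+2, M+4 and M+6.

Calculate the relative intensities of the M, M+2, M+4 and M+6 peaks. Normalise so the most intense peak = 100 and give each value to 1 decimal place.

4.7 : 37.4 : 100.0 : 89.1

The 3 Qw atoms are independent, so intensities follow the terms of (0.2722 + 0.7278)^3.
P(M) = 0.2722^3 = 0.020168
P(M+2) = 3 × 0.2722^2 × 0.7278^1 = 0.161774
P(M+4) = 3 × 0.2722^1 × 0.7278^2 = 0.432547
P(M+6) = 0.7278^3 = 0.385510
The M+4 peak is largest (0.432547); scaling to 100 gives 4.7 : 37.4 : 100.0 : 89.1.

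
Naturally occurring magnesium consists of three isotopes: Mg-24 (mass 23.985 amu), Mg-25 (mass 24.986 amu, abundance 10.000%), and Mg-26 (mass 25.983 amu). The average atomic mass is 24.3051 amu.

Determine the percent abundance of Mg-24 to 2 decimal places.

78.99%

The remaining 90.000% is split between Mg-24 (fraction x) and Mg-26 (fraction 0.90000 − x).
Substituting: 23.985x + 25.983(0.90000 − x) = 21.8065
(23.985 − 25.983)x = -1.5782  ⇒  x = 0.78989, y = 0.11011
Mg-24: 78.99%, Mg-26: 11.01%.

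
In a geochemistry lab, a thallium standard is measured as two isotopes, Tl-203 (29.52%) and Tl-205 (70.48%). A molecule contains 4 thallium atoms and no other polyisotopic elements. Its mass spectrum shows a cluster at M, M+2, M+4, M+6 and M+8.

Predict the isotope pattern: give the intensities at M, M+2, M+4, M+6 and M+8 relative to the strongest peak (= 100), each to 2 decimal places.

1.84 : 17.54 : 62.83 : 100.00 : 59.69

The 4 Tl atoms are independent, so intensities follow the terms of (0.2952 + 0.7048)^4.
P(M) = 0.2952^4 = 0.007594
P(M+2) = 4 × 0.2952^3 × 0.7048^1 = 0.072523
P(M+4) = 6 × 0.2952^2 × 0.7048^2 = 0.259726
P(M+6) = 4 × 0.2952^1 × 0.7048^3 = 0.413403
P(M+8) = 0.7048^4 = 0.246754
The M+6 peak is largest (0.413403); scaling to 100 gives 1.84 : 17.54 : 62.83 : 100.00 : 59.69.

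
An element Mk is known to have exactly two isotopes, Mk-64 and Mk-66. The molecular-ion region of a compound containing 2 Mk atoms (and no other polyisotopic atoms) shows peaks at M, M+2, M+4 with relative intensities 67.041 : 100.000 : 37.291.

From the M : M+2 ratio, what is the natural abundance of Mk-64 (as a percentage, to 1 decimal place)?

57.3%

If p is the fraction of Mk that is Mk-64, then I(M+2)/I(M) = [C(2,1)·p^1·(1−p)] / p^2 = 2·(1−p)/p = 100.000/67.041 = 1.4916
(1−p)/p = 1.4916/2 = 0.7458  ⇒  p = 1/(1 + 0.7458) = 0.5728
Mk-64: 57.3%, Mk-66: 42.7%.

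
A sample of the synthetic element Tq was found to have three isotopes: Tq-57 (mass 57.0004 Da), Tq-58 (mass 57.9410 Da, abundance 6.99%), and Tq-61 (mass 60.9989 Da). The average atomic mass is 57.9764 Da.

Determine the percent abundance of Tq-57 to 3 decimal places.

70.245%

The remaining 93.01% is split between Tq-57 (fraction x) and Tq-61 (fraction 0.9301 − x).
Substituting: 57.0004x + 60.9989(0.9301 − x) = 53.9263241
(57.0004 − 60.9989)x = -2.80875279  ⇒  x = 0.70245, y = 0.22765
Tq-57: 70.245%, Tq-61: 22.765%.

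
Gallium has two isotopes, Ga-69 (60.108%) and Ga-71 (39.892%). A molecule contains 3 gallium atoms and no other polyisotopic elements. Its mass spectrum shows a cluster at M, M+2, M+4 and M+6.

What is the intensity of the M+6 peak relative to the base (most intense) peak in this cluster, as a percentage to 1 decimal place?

14.7%

(0.60108 + 0.39892)^3 gives M 0.2172, M+2 0.4324, M+4 0.2870, M+6 0.0635; the largest is M+2.
P(M+2) = C(3,1) × 0.60108^2 × 0.39892^1 = 3 × 0.36129717 × 0.39892 = 0.432386 (base)
P(M+6) = C(3,3) × 0.60108^0 × 0.39892^3 = 1 × 1.0000 × 0.063483 = 0.063483
Relative intensity = 0.063483 / 0.432386 × 100 = 14.7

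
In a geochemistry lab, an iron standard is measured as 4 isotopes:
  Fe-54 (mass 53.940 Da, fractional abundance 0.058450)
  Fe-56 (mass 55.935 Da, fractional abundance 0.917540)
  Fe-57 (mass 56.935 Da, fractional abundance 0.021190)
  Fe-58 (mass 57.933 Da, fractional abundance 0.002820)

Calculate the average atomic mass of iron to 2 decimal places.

55.85 Da

The abundance-weighted mean is 0.058450 × 53.940 + 0.917540 × 55.935 + 0.021190 × 56.935 + 0.002820 × 57.933
= 3.1528 + 51.3226 + 1.2065 + 0.1634 = 55.8453 Da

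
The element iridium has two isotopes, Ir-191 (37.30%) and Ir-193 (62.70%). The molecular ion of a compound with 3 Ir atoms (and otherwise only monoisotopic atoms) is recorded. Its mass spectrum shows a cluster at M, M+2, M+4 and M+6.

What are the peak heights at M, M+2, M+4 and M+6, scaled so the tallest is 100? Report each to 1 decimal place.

Expanding (0.3730 + 0.6270)^3:
P(M) = 0.3730^3 = 0.051895
P(M+2) = 3 × 0.3730^2 × 0.6270^1 = 0.261702
P(M+4) = 3 × 0.3730^1 × 0.6270^2 = 0.439911
P(M+6) = 0.6270^3 = 0.246492
The M+4 peak is largest (0.439911); scaling to 100 gives 11.8 : 59.5 : 100.0 : 56.0.

11.8 : 59.5 : 100.0 : 56.0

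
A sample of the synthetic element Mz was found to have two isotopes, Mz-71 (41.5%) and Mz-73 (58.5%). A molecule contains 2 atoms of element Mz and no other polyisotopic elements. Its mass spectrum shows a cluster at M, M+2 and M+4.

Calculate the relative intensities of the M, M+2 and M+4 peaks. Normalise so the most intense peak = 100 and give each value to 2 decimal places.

35.47 : 100.00 : 70.48

Expanding (0.415 + 0.585)^2:
P(M) = 0.415^2 = 0.172225
P(M+2) = 2 × 0.415^1 × 0.585^1 = 0.485550
P(M+4) = 0.585^2 = 0.342225
The M+2 peak is largest (0.485550); scaling to 100 gives 35.47 : 100.00 : 70.48.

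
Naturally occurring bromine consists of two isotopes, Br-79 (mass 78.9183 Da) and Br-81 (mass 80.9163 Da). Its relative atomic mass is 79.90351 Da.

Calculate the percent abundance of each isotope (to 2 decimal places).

With x = fraction of Br-79 (so Br-81 is 1 − x):
78.9183·x + 80.9163·(1 − x) = 79.90351
(78.9183 − 80.9163)·x = 79.90351 − 80.9163
x = -1.01279 / -1.9980 = 0.50690 → 50.69% Br-79, 49.31% Br-81.

Br-79: 50.69%, Br-81: 49.31%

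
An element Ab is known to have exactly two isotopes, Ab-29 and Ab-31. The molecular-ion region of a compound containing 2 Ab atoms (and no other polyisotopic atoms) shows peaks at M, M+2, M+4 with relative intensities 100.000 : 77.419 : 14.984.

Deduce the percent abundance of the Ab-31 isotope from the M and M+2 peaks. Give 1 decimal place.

If p is the fraction of Ab that is Ab-29, then I(M+2)/I(M) = [C(2,1)·p^1·(1−p)] / p^2 = 2·(1−p)/p = 77.419/100.000 = 0.7742
(1−p)/p = 0.7742/2 = 0.3871  ⇒  p = 1/(1 + 0.3871) = 0.7209
Ab-29: 72.1%, Ab-31: 27.9%.

27.9%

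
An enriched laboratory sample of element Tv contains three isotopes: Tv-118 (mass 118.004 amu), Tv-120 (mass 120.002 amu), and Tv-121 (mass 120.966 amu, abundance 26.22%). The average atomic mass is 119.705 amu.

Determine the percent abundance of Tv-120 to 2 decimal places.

46.26%

The remaining 73.78% is split between Tv-118 (fraction x) and Tv-120 (fraction 0.7378 − x).
Substituting: 118.004x + 120.002(0.7378 − x) = 87.9877148
(118.004 − 120.002)x = -0.5497608  ⇒  x = 0.27516, y = 0.46264
Tv-118: 27.52%, Tv-120: 46.26%.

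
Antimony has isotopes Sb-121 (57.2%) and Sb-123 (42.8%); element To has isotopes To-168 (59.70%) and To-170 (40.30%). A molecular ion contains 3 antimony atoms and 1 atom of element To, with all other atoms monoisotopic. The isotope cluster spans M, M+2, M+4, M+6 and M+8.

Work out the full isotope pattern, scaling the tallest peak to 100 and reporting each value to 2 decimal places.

31.30 : 91.39 : 100.00 : 48.60 : 8.85

Antimony pattern (n=3): 0.18714925 : 0.42010426 : 0.31434374 : 0.07840275
Element To pattern (n=1): 0.5970 : 0.4030
Convolve the two distributions (both contribute in 2-u steps):
  M: 0.18714925×0.5970 = 0.111728
  M+2: 0.18714925×0.4030 + 0.42010426×0.5970 = 0.326223
  M+4: 0.42010426×0.4030 + 0.31434374×0.5970 = 0.356965
  M+6: 0.31434374×0.4030 + 0.07840275×0.5970 = 0.173487
  M+8: 0.07840275×0.4030 = 0.031596
Scale to base peak (0.356965) = 100: 31.30 : 91.39 : 100.00 : 48.60 : 8.85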